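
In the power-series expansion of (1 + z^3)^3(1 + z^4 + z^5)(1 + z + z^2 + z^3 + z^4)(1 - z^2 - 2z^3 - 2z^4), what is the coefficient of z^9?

-26

(1 + z^3)^3 has coefficients 1,0,0,3,0,0,3,0,0,1 for degrees 0…9.
(1 + z^4 + z^5) has coefficients 1,0,0,0,1,1,0,0,0,0 for degrees 0…9.
Multiplying by (1 + z + z^2 + z^3 + z^4) gives running coefficients 1,1,1,1,2,2,2,2,2,1 for degrees 0…9.
Finally multiplying by (1 - z^2 - 2z^3 - 2z^4), the product of all factors after the first has coefficients 1,1,0,-2,-3,-3,-4,-6,-8,-9 for degrees 0…9.
[z^9] = 1·(-9) + 3·(-4) + 3·(-2) + 1·1 = -26.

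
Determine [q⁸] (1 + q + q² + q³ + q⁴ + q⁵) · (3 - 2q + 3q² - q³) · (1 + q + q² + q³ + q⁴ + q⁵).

10

(1 + q + q² + q³ + q⁴ + q⁵) has coefficients 1,1,1,1,1,1 for degrees 0…5.
(3 - 2q + 3q² - q³) has coefficients 3,-2,3,-1,0,0,0,0,0 for degrees 0…8.
Finally multiplying by (1 + q + q² + q³ + q⁴ + q⁵), the product of all factors after the first has coefficients 3,1,4,3,3,3,0,2,-1 for degrees 0…8.
[q⁸] = 1·(-1) + 1·2 + 1·0 + 1·3 + 1·3 + 1·3 = 10.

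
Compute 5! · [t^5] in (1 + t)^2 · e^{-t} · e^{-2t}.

The EGF product rule gives c_5 = Σ_{k_1+k_2+k_3=5} C(5; k_1,k_2,k_3) · ∏ g_i(k_i), where (1+t)^2 gives the falling factorial (2)_k; e^{-t} gives (-1)^k; e^{-2t} gives (-2)^k.
g_1(k) for k = 0…5: 1, 2, 2, 0, 0, 0.
g_2(k) for k = 0…5: 1, -1, 1, -1, 1, -1.
g_3(k) for k = 0…5: 1, -2, 4, -8, 16, -32.
First combine the last two factors: h(k) = Σ_j C(k,j)·g_2(j)·g_3(k−j) for k = 0…5: 1, -3, 9, -27, 81, -243.
c_5 = Σ_k C(5,k)·g_1(k)·h(5−k) = 1·1·(-243) + 5·2·81 + 10·2·(-27) = −243 + 810 − 540 = 27.

27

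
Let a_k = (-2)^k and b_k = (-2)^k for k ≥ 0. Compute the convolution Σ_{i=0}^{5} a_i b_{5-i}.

The convolution is the x^5 coefficient of A(x)B(x).
Σ = 1·(-32) − 2·16 + 4·(-8) − 8·4 + 16·(-2) − 32·1 = -192.

-192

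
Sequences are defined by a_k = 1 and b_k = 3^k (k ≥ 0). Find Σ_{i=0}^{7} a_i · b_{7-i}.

3280

Write out a_i and b_{7-i} for i = 0,…,7 and sum the products.
Σ = 1·2187 + 1·729 + 1·243 + 1·81 + 1·27 + 1·9 + 1·3 + 1·1 = 3280.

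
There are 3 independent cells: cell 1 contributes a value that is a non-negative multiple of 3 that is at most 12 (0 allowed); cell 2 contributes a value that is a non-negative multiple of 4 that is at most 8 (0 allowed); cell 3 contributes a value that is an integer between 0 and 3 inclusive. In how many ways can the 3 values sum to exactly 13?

4

The generating function for the choices is (1 + q^3 + q^6 + q^9 + q^12)·(1 + q^4 + q^8)·(1 + q + q^2 + q^3); the count is [q^13].
(1 + q^3 + q^6 + q^9 + q^12) has coefficients 1,0,0,1,0,0,1,0,0,1,0,0,1 for degrees 0…12.
(1 + q^4 + q^8) has coefficients 1,0,0,0,1,0,0,0,1,0,0,0,0,0 for degrees 0…13.
Finally multiplying by (1 + q + q^2 + q^3), the product of all factors after the first has coefficients 1,1,1,1,1,1,1,1,1,1,1,1,0,0 for degrees 0…13.
[q^13] = 1·0 + 1·1 + 1·1 + 1·1 + 1·1 = 4.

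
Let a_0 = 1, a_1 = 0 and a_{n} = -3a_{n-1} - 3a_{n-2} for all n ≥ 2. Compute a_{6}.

-27

The ordinary generating function has denominator 1 + 3z + 3z^2.
Iterating the recurrence: a_0,…,a_{6} = 1, 0, -3, 9, -18, 27, -27.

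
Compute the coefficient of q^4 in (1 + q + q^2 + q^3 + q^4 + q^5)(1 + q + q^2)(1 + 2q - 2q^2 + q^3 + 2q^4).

(1 + q + q^2 + q^3 + q^4 + q^5) has coefficients 1,1,1,1,1 for degrees 0…4.
(1 + q + q^2) has coefficients 1,1,1,0,0 for degrees 0…4.
Finally multiplying by (1 + 2q - 2q^2 + q^3 + 2q^4), the product of all factors after the first has coefficients 1,3,1,1,1 for degrees 0…4.
[q^4] = 1·1 + 1·1 + 1·1 + 1·3 + 1·1 = 7.

7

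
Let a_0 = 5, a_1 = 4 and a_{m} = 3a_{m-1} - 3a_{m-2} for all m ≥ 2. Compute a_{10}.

1458

The ordinary generating function has denominator 1 - 3q + 3q^2.
Iterating the recurrence: a_0,…,a_{10} = 5, 4, -3, -21, -54, -99, -135, -108, 81, 567, 1458.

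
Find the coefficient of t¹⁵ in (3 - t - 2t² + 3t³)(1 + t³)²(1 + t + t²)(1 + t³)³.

(3 - t - 2t² + 3t³) has coefficients 3,-1,-2,3 for degrees 0…3.
(1 + t³)² has coefficients 1,0,0,2,0,0,1,0,0,0,0,0,0,0,0,0 for degrees 0…15.
Multiplying by (1 + t + t²) gives running coefficients 1,1,1,2,2,2,1,1,1,0,0,0,0,0,0,0 for degrees 0…15.
Finally multiplying by (1 + t³)³, the product of all factors after the first has coefficients 1,1,1,5,5,5,10,10,10,10,10,10,5,5,5,1 for degrees 0…15.
[t¹⁵] = 3·1 − 1·5 − 2·5 + 3·5 = 3.

3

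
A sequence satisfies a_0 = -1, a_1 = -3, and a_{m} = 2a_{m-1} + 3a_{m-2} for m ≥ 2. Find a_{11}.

The ordinary generating function has denominator 1 - 2t - 3t^2.
Iterating the recurrence: a_0,…,a_{11} = -1, -3, -9, -27, -81, -243, -729, -2187, -6561, -19683, -59049, -177147.

-177147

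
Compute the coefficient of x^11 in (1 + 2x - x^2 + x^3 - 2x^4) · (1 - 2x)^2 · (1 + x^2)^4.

(1 + 2x - x^2 + x^3 - 2x^4) has coefficients 1,2,-1,1,-2 for degrees 0…4.
(1 - 2x)^2 has coefficients 1,-4,4,0,0,0,0,0,0,0,0,0 for degrees 0…11.
Finally multiplying by (1 + x^2)^4, the product of all factors after the first has coefficients 1,-4,8,-16,22,-24,28,-16,17,-4,4,0 for degrees 0…11.
[x^11] = 1·0 + 2·4 − 1·(-4) + 1·17 − 2·(-16) = 61.

61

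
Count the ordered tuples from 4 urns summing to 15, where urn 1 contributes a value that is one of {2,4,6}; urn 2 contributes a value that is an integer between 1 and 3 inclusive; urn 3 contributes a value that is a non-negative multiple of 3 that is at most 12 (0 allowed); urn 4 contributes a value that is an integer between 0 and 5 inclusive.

18

The generating function for the choices is (t^2 + t^4 + t^6)·(t + t^2 + t^3)·(1 + t^3 + t^6 + t^9 + t^12)·(1 + t + t^2 + t^3 + t^4 + t^5); the count is [t^15].
(t^2 + t^4 + t^6) has coefficients 0,0,1,0,1,0,1 for degrees 0…6.
(t + t^2 + t^3) has coefficients 0,1,1,1,0,0,0,0,0,0,0,0,0,0,0,0 for degrees 0…15.
Multiplying by (1 + t^3 + t^6 + t^9 + t^12) gives running coefficients 0,1,1,1,1,1,1,1,1,1,1,1,1,1,1,1 for degrees 0…15.
Finally multiplying by (1 + t + t^2 + t^3 + t^4 + t^5), the product of all factors after the first has coefficients 0,1,2,3,4,5,6,6,6,6,6,6,6,6,6,6 for degrees 0…15.
[t^15] = 1·6 + 1·6 + 1·6 = 18.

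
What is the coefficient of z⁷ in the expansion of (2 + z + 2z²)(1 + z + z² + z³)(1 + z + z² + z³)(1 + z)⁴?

(2 + z + 2z²) has coefficients 2,1,2 for degrees 0…2.
(1 + z + z² + z³) has coefficients 1,1,1,1,0,0,0,0 for degrees 0…7.
Multiplying by (1 + z + z² + z³) gives running coefficients 1,2,3,4,3,2,1,0 for degrees 0…7.
Finally multiplying by (1 + z)⁴, the product of all factors after the first has coefficients 1,6,17,32,46,52,46,32 for degrees 0…7.
[z⁷] = 2·32 + 1·46 + 2·52 = 214.

214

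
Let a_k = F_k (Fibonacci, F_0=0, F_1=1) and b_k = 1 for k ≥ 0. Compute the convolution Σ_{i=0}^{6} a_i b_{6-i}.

20

This is [x^6] in the product of the two ordinary generating functions.
Σ = 0·1 + 1·1 + 1·1 + 2·1 + 3·1 + 5·1 + 8·1 = 20.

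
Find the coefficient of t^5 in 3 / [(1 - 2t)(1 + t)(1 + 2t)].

-63

Partial fractions give a closed form: a_n = (1)·2^n + (-1)·(-1)^n + (3)·(-2)^n.
At n = 5: a_5 = -63.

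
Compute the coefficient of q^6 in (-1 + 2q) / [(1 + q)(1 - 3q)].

-183

Partial fractions give a closed form: a_n = (-3/4)·(-1)^n + (-1/4)·3^n.
At n = 6: a_6 = -183.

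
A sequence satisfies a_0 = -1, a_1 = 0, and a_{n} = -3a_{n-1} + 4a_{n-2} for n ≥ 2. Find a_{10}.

-209716

The ordinary generating function has denominator 1 + 3x - 4x^2.
Iterating the recurrence: a_0,…,a_{10} = -1, 0, -4, 12, -52, 204, -820, 3276, -13108, 52428, -209716.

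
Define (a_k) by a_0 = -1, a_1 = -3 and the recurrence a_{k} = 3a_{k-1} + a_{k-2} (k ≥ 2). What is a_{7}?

-3927

The ordinary generating function has denominator 1 - 3x - x^2.
Iterating the recurrence: a_0,…,a_{7} = -1, -3, -10, -33, -109, -360, -1189, -3927.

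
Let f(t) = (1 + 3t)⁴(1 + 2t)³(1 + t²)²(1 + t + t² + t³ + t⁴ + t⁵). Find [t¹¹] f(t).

(1 + 3t)⁴ has coefficients 1,12,54,108,81 for degrees 0…4.
(1 + 2t)³ has coefficients 1,6,12,8,0,0,0,0,0,0,0,0 for degrees 0…11.
Multiplying by (1 + t²)² gives running coefficients 1,6,14,20,25,22,12,8,0,0,0,0 for degrees 0…11.
Finally multiplying by (1 + t + t² + t³ + t⁴ + t⁵), the product of all factors after the first has coefficients 1,7,21,41,66,88,99,101,87,67,42,20 for degrees 0…11.
[t¹¹] = 1·20 + 12·42 + 54·67 + 108·87 + 81·101 = 21719.

21719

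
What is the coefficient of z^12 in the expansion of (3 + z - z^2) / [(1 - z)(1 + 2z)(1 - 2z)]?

16383

Partial fractions give a closed form: a_n = (-1)·1^n + (3/4)·(-2)^n + (13/4)·2^n.
At n = 12: a_12 = 16383.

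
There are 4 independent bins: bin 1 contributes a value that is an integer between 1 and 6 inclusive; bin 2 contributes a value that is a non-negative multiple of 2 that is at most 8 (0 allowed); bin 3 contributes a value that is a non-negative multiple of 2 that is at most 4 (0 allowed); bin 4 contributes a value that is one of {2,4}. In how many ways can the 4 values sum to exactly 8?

The generating function for the choices is (y + y^2 + y^3 + y^4 + y^5 + y^6)·(1 + y^2 + y^4 + y^6 + y^8)·(1 + y^2 + y^4)·(y^2 + y^4); the count is [y^8].
(y + y^2 + y^3 + y^4 + y^5 + y^6) has coefficients 0,1,1,1,1,1,1 for degrees 0…6.
(1 + y^2 + y^4 + y^6 + y^8) has coefficients 1,0,1,0,1,0,1,0,1 for degrees 0…8.
Multiplying by (1 + y^2 + y^4) gives running coefficients 1,0,2,0,3,0,3,0,3 for degrees 0…8.
Finally multiplying by (y^2 + y^4), the product of all factors after the first has coefficients 0,0,1,0,3,0,5,0,6 for degrees 0…8.
[y^8] = 1·0 + 1·5 + 1·0 + 1·3 + 1·0 + 1·1 = 9.

9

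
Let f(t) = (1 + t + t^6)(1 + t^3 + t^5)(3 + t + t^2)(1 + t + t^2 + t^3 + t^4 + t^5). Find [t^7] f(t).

(1 + t + t^6) has coefficients 1,1,0,0,0,0,1 for degrees 0…6.
(1 + t^3 + t^5) has coefficients 1,0,0,1,0,1,0,0 for degrees 0…7.
Multiplying by (3 + t + t^2) gives running coefficients 3,1,1,3,1,4,1,1 for degrees 0…7.
Finally multiplying by (1 + t + t^2 + t^3 + t^4 + t^5), the product of all factors after the first has coefficients 3,4,5,8,9,13,11,11 for degrees 0…7.
[t^7] = 1·11 + 1·11 + 1·4 = 26.

26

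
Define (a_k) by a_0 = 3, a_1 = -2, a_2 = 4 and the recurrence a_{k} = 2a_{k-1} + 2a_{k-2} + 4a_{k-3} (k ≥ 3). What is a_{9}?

The ordinary generating function has denominator 1 - 2x - 2x^2 - 4x^3.
Iterating the recurrence: a_0,…,a_{9} = 3, -2, 4, 16, 32, 112, 352, 1056, 3264, 10048.

10048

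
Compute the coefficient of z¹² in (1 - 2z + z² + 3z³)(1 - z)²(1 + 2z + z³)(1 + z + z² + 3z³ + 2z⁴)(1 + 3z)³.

(1 - 2z + z² + 3z³) has coefficients 1,-2,1,3 for degrees 0…3.
(1 - z)² has coefficients 1,-2,1,0,0,0,0,0,0,0,0,0,0 for degrees 0…12.
Multiplying by (1 + 2z + z³) gives running coefficients 1,0,-3,3,-2,1,0,0,0,0,0,0,0 for degrees 0…12.
Multiplying by (1 + z + z² + 3z³ + 2z⁴) gives running coefficients 1,1,-2,3,0,-7,2,1,-1,2,0,0,0 for degrees 0…12.
Finally multiplying by (1 + 3z)³, the product of all factors after the first has coefficients 1,10,34,39,0,20,20,-170,-127,74,18,27,54 for degrees 0…12.
[z¹²] = 1·54 − 2·27 + 1·18 + 3·74 = 240.

240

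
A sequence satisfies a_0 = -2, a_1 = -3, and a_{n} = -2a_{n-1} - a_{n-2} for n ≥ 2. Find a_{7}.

The ordinary generating function has denominator 1 + 2z + z^2.
Iterating the recurrence: a_0,…,a_{7} = -2, -3, 8, -13, 18, -23, 28, -33.

-33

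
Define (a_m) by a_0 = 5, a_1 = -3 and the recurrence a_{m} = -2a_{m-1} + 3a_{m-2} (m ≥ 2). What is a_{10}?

The ordinary generating function has denominator 1 + 2q - 3q^2.
Iterating the recurrence: a_0,…,a_{10} = 5, -3, 21, -51, 165, -483, 1461, -4371, 13125, -39363, 118101.

118101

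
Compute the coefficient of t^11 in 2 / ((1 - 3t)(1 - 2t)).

Partial fractions give a closed form: a_n = (6)·3^n + (-4)·2^n.
At n = 11: a_11 = 1054690.

1054690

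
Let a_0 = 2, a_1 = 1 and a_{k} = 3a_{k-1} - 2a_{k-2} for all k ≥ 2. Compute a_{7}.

The ordinary generating function has denominator 1 - 3x + 2x^2.
Iterating the recurrence: a_0,…,a_{7} = 2, 1, -1, -5, -13, -29, -61, -125.

-125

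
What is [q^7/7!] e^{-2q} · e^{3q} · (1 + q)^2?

57

The EGF product rule gives c_7 = Σ_{k_1+k_2+k_3=7} C(7; k_1,k_2,k_3) · ∏ g_i(k_i), where e^{-2q} gives (-2)^k; e^{3q} gives (3)^k; (1+q)^2 gives the falling factorial (2)_k.
g_1(k) for k = 0…7: 1, -2, 4, -8, 16, -32, 64, -128.
g_2(k) for k = 0…7: 1, 3, 9, 27, 81, 243, 729, 2187.
g_3(k) for k = 0…7: 1, 2, 2, 0, 0, 0, 0, 0.
First combine the last two factors: h(k) = Σ_j C(k,j)·g_2(j)·g_3(k−j) for k = 0…7: 1, 5, 23, 99, 405, 1593, 6075, 22599.
c_7 = Σ_k C(7,k)·g_1(k)·h(7−k) = 1·1·22599 + 7·(-2)·6075 + 21·4·1593 + 35·(-8)·405 + 35·16·99 + 21·(-32)·23 + 7·64·5 + 1·(-128)·1 = 22599 − 85050 + 133812 − 113400 + 55440 − 15456 + 2240 − 128 = 57.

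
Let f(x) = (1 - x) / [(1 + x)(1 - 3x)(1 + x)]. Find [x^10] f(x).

The denominator gives the recurrence a_n = a_(n−1) + 5a_(n−2) + 3a_(n−3) for n ≥ 3; the numerator fixes a_0 = 1, a_1 = 0, a_2 = 5.
Iterating: 1, 0, 5, 8, 33, 88, 277, 816, 2465, 7376, 22149, so a_10 = 22149.

22149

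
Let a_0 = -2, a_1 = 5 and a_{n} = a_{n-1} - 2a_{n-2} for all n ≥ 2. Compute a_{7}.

The ordinary generating function has denominator 1 - z + 2z^2.
Iterating the recurrence: a_0,…,a_{7} = -2, 5, 9, -1, -19, -17, 21, 55.

55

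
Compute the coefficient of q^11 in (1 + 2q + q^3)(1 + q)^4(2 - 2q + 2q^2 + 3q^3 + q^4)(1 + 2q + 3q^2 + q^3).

(1 + 2q + q^3) has coefficients 1,2,0,1 for degrees 0…3.
(1 + q)^4 has coefficients 1,4,6,4,1,0,0,0,0,0,0,0 for degrees 0…11.
Multiplying by (2 - 2q + 2q^2 + 3q^3 + q^4) gives running coefficients 2,6,6,7,19,28,20,7,1,0,0,0 for degrees 0…11.
Finally multiplying by (1 + 2q + 3q^2 + q^3), the product of all factors after the first has coefficients 2,10,24,39,57,93,140,150,103,43,10,1 for degrees 0…11.
[q^11] = 1·1 + 2·10 + 1·103 = 124.

124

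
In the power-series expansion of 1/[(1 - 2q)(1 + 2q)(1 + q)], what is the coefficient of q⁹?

Partial fractions give a closed form: a_n = (1/3)·2^n + (1)·(-2)^n + (-1/3)·(-1)^n.
At n = 9: a_9 = -341.

-341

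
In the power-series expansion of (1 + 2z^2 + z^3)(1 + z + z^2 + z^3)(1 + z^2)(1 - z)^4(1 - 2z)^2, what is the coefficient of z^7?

18

(1 + 2z^2 + z^3) has coefficients 1,0,2,1 for degrees 0…3.
(1 + z + z^2 + z^3) has coefficients 1,1,1,1,0,0,0,0 for degrees 0…7.
Multiplying by (1 + z^2) gives running coefficients 1,1,2,2,1,1,0,0 for degrees 0…7.
Multiplying by (1 - z)^4 gives running coefficients 1,-3,4,-4,2,2,-4,4 for degrees 0…7.
Finally multiplying by (1 - 2z)^2, the product of all factors after the first has coefficients 1,-7,20,-32,34,-22,-4,28 for degrees 0…7.
[z^7] = 1·28 + 2·(-22) + 1·34 = 18.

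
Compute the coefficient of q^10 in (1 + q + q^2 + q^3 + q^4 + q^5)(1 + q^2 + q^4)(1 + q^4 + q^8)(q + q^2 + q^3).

(1 + q + q^2 + q^3 + q^4 + q^5) has coefficients 1,1,1,1,1,1 for degrees 0…5.
(1 + q^2 + q^4) has coefficients 1,0,1,0,1,0,0,0,0,0,0 for degrees 0…10.
Multiplying by (1 + q^4 + q^8) gives running coefficients 1,0,1,0,2,0,1,0,2,0,1 for degrees 0…10.
Finally multiplying by (q + q^2 + q^3), the product of all factors after the first has coefficients 0,1,1,2,1,3,2,3,1,3,2 for degrees 0…10.
[q^10] = 1·2 + 1·3 + 1·1 + 1·3 + 1·2 + 1·3 = 14.

14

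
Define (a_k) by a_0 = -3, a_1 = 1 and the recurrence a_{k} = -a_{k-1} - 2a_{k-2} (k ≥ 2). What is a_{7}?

The ordinary generating function has denominator 1 + y + 2y^2.
Iterating the recurrence: a_0,…,a_{7} = -3, 1, 5, -7, -3, 17, -11, -23.

-23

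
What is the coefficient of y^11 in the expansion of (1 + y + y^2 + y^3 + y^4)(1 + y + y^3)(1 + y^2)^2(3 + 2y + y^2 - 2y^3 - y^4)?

(1 + y + y^2 + y^3 + y^4) has coefficients 1,1,1,1,1 for degrees 0…4.
(1 + y + y^3) has coefficients 1,1,0,1,0,0,0,0,0,0,0,0 for degrees 0…11.
Multiplying by (1 + y^2)^2 gives running coefficients 1,1,2,3,1,3,0,1,0,0,0,0 for degrees 0…11.
Finally multiplying by (3 + 2y + y^2 - 2y^3 - y^4), the product of all factors after the first has coefficients 3,5,9,12,8,9,-1,1,-5,-2,-2,-1 for degrees 0…11.
[y^11] = 1·(-1) + 1·(-2) + 1·(-2) + 1·(-5) + 1·1 = -9.

-9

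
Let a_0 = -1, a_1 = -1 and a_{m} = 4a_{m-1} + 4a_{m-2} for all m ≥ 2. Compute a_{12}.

-51900416

The ordinary generating function has denominator 1 - 4z - 4z^2.
Iterating the recurrence: a_0,…,a_{12} = -1, -1, -8, -36, -176, -848, -4096, -19776, -95488, -461056, -2226176, -10748928, -51900416.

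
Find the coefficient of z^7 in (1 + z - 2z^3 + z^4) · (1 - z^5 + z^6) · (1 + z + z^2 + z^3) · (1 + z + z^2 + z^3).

-3

(1 + z - 2z^3 + z^4) has coefficients 1,1,0,-2,1 for degrees 0…4.
(1 - z^5 + z^6) has coefficients 1,0,0,0,0,-1,1,0 for degrees 0…7.
Multiplying by (1 + z + z^2 + z^3) gives running coefficients 1,1,1,1,0,-1,0,0 for degrees 0…7.
Finally multiplying by (1 + z + z^2 + z^3), the product of all factors after the first has coefficients 1,2,3,4,3,1,0,-1 for degrees 0…7.
[z^7] = 1·(-1) + 1·0 − 2·3 + 1·4 = -3.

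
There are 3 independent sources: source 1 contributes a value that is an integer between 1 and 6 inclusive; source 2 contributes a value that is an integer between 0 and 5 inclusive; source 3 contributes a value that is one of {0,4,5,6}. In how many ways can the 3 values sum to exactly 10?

The generating function for the choices is (y + y² + y³ + y⁴ + y⁵ + y⁶)·(1 + y + y² + y³ + y⁴ + y⁵)·(1 + y⁴ + y⁵ + y⁶); the count is [y¹⁰].
(y + y² + y³ + y⁴ + y⁵ + y⁶) has coefficients 0,1,1,1,1,1,1 for degrees 0…6.
(1 + y + y² + y³ + y⁴ + y⁵) has coefficients 1,1,1,1,1,1,0,0,0,0,0 for degrees 0…10.
Finally multiplying by (1 + y⁴ + y⁵ + y⁶), the product of all factors after the first has coefficients 1,1,1,1,2,3,3,3,3,3,2 for degrees 0…10.
[y¹⁰] = 1·3 + 1·3 + 1·3 + 1·3 + 1·3 + 1·2 = 17.

17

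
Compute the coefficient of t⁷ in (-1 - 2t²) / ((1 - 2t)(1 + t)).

The denominator gives the recurrence a_n = a_(n−1) + 2a_(n−2) for n ≥ 3; the numerator fixes a_0 = -1, a_1 = -1, a_2 = -5.
Iterating: -1, -1, -5, -7, -17, -31, -65, -127, so a_7 = -127.

-127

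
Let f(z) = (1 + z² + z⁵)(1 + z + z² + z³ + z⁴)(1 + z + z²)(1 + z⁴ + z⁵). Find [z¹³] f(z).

(1 + z² + z⁵) has coefficients 1,0,1,0,0,1 for degrees 0…5.
(1 + z + z² + z³ + z⁴) has coefficients 1,1,1,1,1,0,0,0,0,0,0,0,0,0 for degrees 0…13.
Multiplying by (1 + z + z²) gives running coefficients 1,2,3,3,3,2,1,0,0,0,0,0,0,0 for degrees 0…13.
Finally multiplying by (1 + z⁴ + z⁵), the product of all factors after the first has coefficients 1,2,3,3,4,5,6,6,6,5,3,1,0,0 for degrees 0…13.
[z¹³] = 1·0 + 1·1 + 1·6 = 7.

7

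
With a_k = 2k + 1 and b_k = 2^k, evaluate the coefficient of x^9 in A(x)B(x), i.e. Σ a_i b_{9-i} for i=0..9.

Write out a_i and b_{9-i} for i = 0,…,9 and sum the products.
Σ = 1·512 + 3·256 + 5·128 + 7·64 + 9·32 + 11·16 + 13·8 + 15·4 + 17·2 + 19·1 = 3049.

3049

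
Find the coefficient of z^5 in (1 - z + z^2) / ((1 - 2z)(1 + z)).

15

The denominator gives the recurrence a_n = a_(n−1) + 2a_(n−2) for n ≥ 3; the numerator fixes a_0 = 1, a_1 = 0, a_2 = 3.
Iterating: 1, 0, 3, 3, 9, 15, so a_5 = 15.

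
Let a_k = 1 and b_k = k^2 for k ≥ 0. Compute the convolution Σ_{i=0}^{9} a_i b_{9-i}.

This is [x^9] in the product of the two ordinary generating functions.
Σ = 1·81 + 1·64 + 1·49 + 1·36 + 1·25 + 1·16 + 1·9 + 1·4 + 1·1 + 1·0 = 285.

285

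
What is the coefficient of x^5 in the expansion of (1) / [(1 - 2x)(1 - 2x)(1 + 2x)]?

96

The denominator gives the recurrence a_n = 2a_(n−1) + 4a_(n−2) − 8a_(n−3) for n ≥ 3; the numerator fixes a_0 = 1, a_1 = 2, a_2 = 8.
Iterating: 1, 2, 8, 16, 48, 96, so a_5 = 96.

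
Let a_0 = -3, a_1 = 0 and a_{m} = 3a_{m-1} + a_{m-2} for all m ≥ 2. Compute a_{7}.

The ordinary generating function has denominator 1 - 3y - y^2.
Iterating the recurrence: a_0,…,a_{7} = -3, 0, -3, -9, -30, -99, -327, -1080.

-1080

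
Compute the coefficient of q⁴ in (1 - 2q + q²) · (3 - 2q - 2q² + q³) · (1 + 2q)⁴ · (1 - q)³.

114

(1 - 2q + q²) has coefficients 1,-2,1 for degrees 0…2.
(3 - 2q - 2q² + q³) has coefficients 3,-2,-2,1,0 for degrees 0…4.
Multiplying by (1 + 2q)⁴ gives running coefficients 3,22,54,33,-56 for degrees 0…4.
Finally multiplying by (1 - q)³, the product of all factors after the first has coefficients 3,13,-3,-66,-15 for degrees 0…4.
[q⁴] = 1·(-15) − 2·(-66) + 1·(-3) = 114.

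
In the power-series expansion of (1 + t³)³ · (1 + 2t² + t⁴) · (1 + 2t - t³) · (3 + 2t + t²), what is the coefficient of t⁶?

55

(1 + t³)³ has coefficients 1,0,0,3,0,0,3 for degrees 0…6.
(1 + 2t² + t⁴) has coefficients 1,0,2,0,1,0,0 for degrees 0…6.
Multiplying by (1 + 2t - t³) gives running coefficients 1,2,2,3,1,0,0 for degrees 0…6.
Finally multiplying by (3 + 2t + t²), the product of all factors after the first has coefficients 3,8,11,15,11,5,1 for degrees 0…6.
[t⁶] = 1·1 + 3·15 + 3·3 = 55.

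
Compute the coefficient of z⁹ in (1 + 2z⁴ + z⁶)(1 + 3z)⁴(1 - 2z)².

156

(1 + 2z⁴ + z⁶) has coefficients 1,0,0,0,2,0,1 for degrees 0…6.
(1 + 3z)⁴ has coefficients 1,12,54,108,81,0,0,0,0,0 for degrees 0…9.
Finally multiplying by (1 - 2z)², the product of all factors after the first has coefficients 1,8,10,-60,-135,108,324,0,0,0 for degrees 0…9.
[z⁹] = 1·0 + 2·108 + 1·(-60) = 156.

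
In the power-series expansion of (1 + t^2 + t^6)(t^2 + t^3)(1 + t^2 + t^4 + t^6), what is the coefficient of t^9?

(1 + t^2 + t^6) has coefficients 1,0,1,0,0,0,1 for degrees 0…6.
(t^2 + t^3) has coefficients 0,0,1,1,0,0,0,0,0,0 for degrees 0…9.
Finally multiplying by (1 + t^2 + t^4 + t^6), the product of all factors after the first has coefficients 0,0,1,1,1,1,1,1,1,1 for degrees 0…9.
[t^9] = 1·1 + 1·1 + 1·1 = 3.

3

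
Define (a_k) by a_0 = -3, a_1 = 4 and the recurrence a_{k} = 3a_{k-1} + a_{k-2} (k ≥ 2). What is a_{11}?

The ordinary generating function has denominator 1 - 3q - q^2.
Iterating the recurrence: a_0,…,a_{11} = -3, 4, 9, 31, 102, 337, 1113, 3676, 12141, 40099, 132438, 437413.

437413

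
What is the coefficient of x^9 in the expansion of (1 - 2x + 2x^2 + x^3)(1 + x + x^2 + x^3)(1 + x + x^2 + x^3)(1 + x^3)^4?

(1 - 2x + 2x^2 + x^3) has coefficients 1,-2,2,1 for degrees 0…3.
(1 + x + x^2 + x^3) has coefficients 1,1,1,1,0,0,0,0,0,0 for degrees 0…9.
Multiplying by (1 + x + x^2 + x^3) gives running coefficients 1,2,3,4,3,2,1,0,0,0 for degrees 0…9.
Finally multiplying by (1 + x^3)^4, the product of all factors after the first has coefficients 1,2,3,8,11,14,23,24,26,32 for degrees 0…9.
[x^9] = 1·32 − 2·26 + 2·24 + 1·23 = 51.

51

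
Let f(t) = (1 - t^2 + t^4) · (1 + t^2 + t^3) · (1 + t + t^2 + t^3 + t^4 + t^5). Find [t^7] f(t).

(1 - t^2 + t^4) has coefficients 1,0,-1,0,1 for degrees 0…4.
(1 + t^2 + t^3) has coefficients 1,0,1,1,0,0,0,0 for degrees 0…7.
Finally multiplying by (1 + t + t^2 + t^3 + t^4 + t^5), the product of all factors after the first has coefficients 1,1,2,3,3,3,2,2 for degrees 0…7.
[t^7] = 1·2 − 1·3 + 1·3 = 2.

2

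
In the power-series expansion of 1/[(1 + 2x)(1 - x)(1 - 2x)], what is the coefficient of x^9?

341

Partial fractions give a closed form: a_n = (1/3)·(-2)^n + (-1/3)·1^n + (1)·2^n.
At n = 9: a_9 = 341.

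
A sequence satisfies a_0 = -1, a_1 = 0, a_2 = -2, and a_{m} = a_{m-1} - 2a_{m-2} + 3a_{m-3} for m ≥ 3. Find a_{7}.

-19

The ordinary generating function has denominator 1 - z + 2z^2 - 3z^3.
Iterating the recurrence: a_0,…,a_{7} = -1, 0, -2, -5, -1, 3, -10, -19.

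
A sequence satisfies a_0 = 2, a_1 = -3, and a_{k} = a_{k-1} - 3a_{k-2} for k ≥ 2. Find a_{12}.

The ordinary generating function has denominator 1 - q + 3q^2.
Iterating the recurrence: a_0,…,a_{12} = 2, -3, -9, 0, 27, 27, -54, -135, 27, 432, 351, -945, -1998.

-1998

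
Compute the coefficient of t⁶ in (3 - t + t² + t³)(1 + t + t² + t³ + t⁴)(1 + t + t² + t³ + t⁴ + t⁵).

(3 - t + t² + t³) has coefficients 3,-1,1,1 for degrees 0…3.
(1 + t + t² + t³ + t⁴) has coefficients 1,1,1,1,1,0,0 for degrees 0…6.
Finally multiplying by (1 + t + t² + t³ + t⁴ + t⁵), the product of all factors after the first has coefficients 1,2,3,4,5,5,4 for degrees 0…6.
[t⁶] = 3·4 − 1·5 + 1·5 + 1·4 = 16.

16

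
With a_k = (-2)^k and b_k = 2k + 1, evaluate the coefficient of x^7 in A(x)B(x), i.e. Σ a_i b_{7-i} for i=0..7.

-23

Write out a_i and b_{7-i} for i = 0,…,7 and sum the products.
Σ = 1·15 − 2·13 + 4·11 − 8·9 + 16·7 − 32·5 + 64·3 − 128·1 = -23.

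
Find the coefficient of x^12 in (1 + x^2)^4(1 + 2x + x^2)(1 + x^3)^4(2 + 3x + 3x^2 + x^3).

935

(1 + x^2)^4 has coefficients 1,0,4,0,6,0,4,0,1 for degrees 0…8.
(1 + 2x + x^2) has coefficients 1,2,1,0,0,0,0,0,0,0,0,0,0 for degrees 0…12.
Multiplying by (1 + x^3)^4 gives running coefficients 1,2,1,4,8,4,6,12,6,4,8,4,1 for degrees 0…12.
Finally multiplying by (2 + 3x + 3x^2 + x^3), the product of all factors after the first has coefficients 2,7,11,18,33,45,52,62,70,68,58,50,42 for degrees 0…12.
[x^12] = 1·42 + 4·58 + 6·70 + 4·52 + 1·33 = 935.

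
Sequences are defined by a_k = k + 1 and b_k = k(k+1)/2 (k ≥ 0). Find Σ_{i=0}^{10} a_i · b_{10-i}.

Write out a_i and b_{10-i} for i = 0,…,10 and sum the products.
Σ = 1·55 + 2·45 + 3·36 + 4·28 + 5·21 + 6·15 + 7·10 + 8·6 + 9·3 + 10·1 + 11·0 = 715.

715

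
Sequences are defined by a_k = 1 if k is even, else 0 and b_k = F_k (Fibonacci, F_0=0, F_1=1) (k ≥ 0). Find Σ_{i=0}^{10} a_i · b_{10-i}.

This is [x^10] in the product of the two ordinary generating functions.
Σ = 1·55 + 0·34 + 1·21 + 0·13 + 1·8 + 0·5 + 1·3 + 0·2 + 1·1 + 0·1 + 1·0 = 88.

88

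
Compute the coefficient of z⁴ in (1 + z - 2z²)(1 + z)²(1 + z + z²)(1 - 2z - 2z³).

-14

(1 + z - 2z²) has coefficients 1,1,-2 for degrees 0…2.
(1 + z)² has coefficients 1,2,1,0,0 for degrees 0…4.
Multiplying by (1 + z + z²) gives running coefficients 1,3,4,3,1 for degrees 0…4.
Finally multiplying by (1 - 2z - 2z³), the product of all factors after the first has coefficients 1,1,-2,-7,-11 for degrees 0…4.
[z⁴] = 1·(-11) + 1·(-7) − 2·(-2) = -14.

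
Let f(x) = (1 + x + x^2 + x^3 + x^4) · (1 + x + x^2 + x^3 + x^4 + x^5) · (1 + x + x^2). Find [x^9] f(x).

6

(1 + x + x^2 + x^3 + x^4) has coefficients 1,1,1,1,1 for degrees 0…4.
(1 + x + x^2 + x^3 + x^4 + x^5) has coefficients 1,1,1,1,1,1,0,0,0,0 for degrees 0…9.
Finally multiplying by (1 + x + x^2), the product of all factors after the first has coefficients 1,2,3,3,3,3,2,1,0,0 for degrees 0…9.
[x^9] = 1·0 + 1·0 + 1·1 + 1·2 + 1·3 = 6.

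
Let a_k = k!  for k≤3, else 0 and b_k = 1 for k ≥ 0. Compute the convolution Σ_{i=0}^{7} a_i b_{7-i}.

This is [x^7] in the product of the two ordinary generating functions.
Σ = 1·1 + 1·1 + 2·1 + 6·1 + 0·1 + 0·1 + 0·1 + 0·1 = 10.

10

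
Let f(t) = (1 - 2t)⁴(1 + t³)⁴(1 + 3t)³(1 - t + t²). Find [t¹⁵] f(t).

(1 - 2t)⁴ has coefficients 1,-8,24,-32,16 for degrees 0…4.
(1 + t³)⁴ has coefficients 1,0,0,4,0,0,6,0,0,4,0,0,1,0,0,0 for degrees 0…15.
Multiplying by (1 + 3t)³ gives running coefficients 1,9,27,31,36,108,114,54,162,166,36,108,109,9,27,27 for degrees 0…15.
Finally multiplying by (1 - t + t²), the product of all factors after the first has coefficients 1,8,19,13,32,103,42,48,222,58,32,238,37,8,127,9 for degrees 0…15.
[t¹⁵] = 1·9 − 8·127 + 24·8 − 32·37 + 16·238 = 1809.

1809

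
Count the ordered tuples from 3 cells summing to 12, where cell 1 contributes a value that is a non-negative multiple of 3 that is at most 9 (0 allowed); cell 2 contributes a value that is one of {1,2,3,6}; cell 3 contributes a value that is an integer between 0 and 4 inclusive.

7

The generating function for the choices is (1 + t^3 + t^6 + t^9)·(t + t^2 + t^3 + t^6)·(1 + t + t^2 + t^3 + t^4); the count is [t^12].
(1 + t^3 + t^6 + t^9) has coefficients 1,0,0,1,0,0,1,0,0,1 for degrees 0…9.
(t + t^2 + t^3 + t^6) has coefficients 0,1,1,1,0,0,1,0,0,0,0,0,0 for degrees 0…12.
Finally multiplying by (1 + t + t^2 + t^3 + t^4), the product of all factors after the first has coefficients 0,1,2,3,3,3,3,2,1,1,1,0,0 for degrees 0…12.
[t^12] = 1·0 + 1·1 + 1·3 + 1·3 = 7.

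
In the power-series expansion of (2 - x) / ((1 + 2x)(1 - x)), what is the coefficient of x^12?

Partial fractions give a closed form: a_n = (5/3)·(-2)^n + (1/3)·1^n.
At n = 12: a_12 = 6827.

6827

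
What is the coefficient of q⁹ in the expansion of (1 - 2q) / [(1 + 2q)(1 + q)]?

-2045

Partial fractions give a closed form: a_n = (4)·(-2)^n + (-3)·(-1)^n.
At n = 9: a_9 = -2045.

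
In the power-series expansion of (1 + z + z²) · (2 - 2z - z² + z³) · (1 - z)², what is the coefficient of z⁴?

3

(1 + z + z²) has coefficients 1,1,1 for degrees 0…2.
(2 - 2z - z² + z³) has coefficients 2,-2,-1,1,0 for degrees 0…4.
Finally multiplying by (1 - z)², the product of all factors after the first has coefficients 2,-6,5,1,-3 for degrees 0…4.
[z⁴] = 1·(-3) + 1·1 + 1·5 = 3.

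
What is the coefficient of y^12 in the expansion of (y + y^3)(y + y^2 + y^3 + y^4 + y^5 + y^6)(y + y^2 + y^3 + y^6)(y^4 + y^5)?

(y + y^3) has coefficients 0,1,0,1 for degrees 0…3.
(y + y^2 + y^3 + y^4 + y^5 + y^6) has coefficients 0,1,1,1,1,1,1,0,0,0,0,0,0 for degrees 0…12.
Multiplying by (y + y^2 + y^3 + y^6) gives running coefficients 0,0,1,2,3,3,3,4,3,2,1,1,1 for degrees 0…12.
Finally multiplying by (y^4 + y^5), the product of all factors after the first has coefficients 0,0,0,0,0,0,1,3,5,6,6,7,7 for degrees 0…12.
[y^12] = 1·7 + 1·6 = 13.

13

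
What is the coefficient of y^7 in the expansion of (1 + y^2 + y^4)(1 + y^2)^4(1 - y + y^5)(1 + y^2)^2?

-34

(1 + y^2 + y^4) has coefficients 1,0,1,0,1 for degrees 0…4.
(1 + y^2)^4 has coefficients 1,0,4,0,6,0,4,0 for degrees 0…7.
Multiplying by (1 - y + y^5) gives running coefficients 1,-1,4,-4,6,-5,4,0 for degrees 0…7.
Finally multiplying by (1 + y^2)^2, the product of all factors after the first has coefficients 1,-1,6,-6,15,-14,20,-14 for degrees 0…7.
[y^7] = 1·(-14) + 1·(-14) + 1·(-6) = -34.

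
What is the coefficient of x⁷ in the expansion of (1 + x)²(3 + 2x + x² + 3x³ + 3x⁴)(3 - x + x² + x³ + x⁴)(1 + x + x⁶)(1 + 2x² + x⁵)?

(1 + x)² has coefficients 1,2,1 for degrees 0…2.
(3 + 2x + x² + 3x³ + 3x⁴) has coefficients 3,2,1,3,3,0,0,0 for degrees 0…7.
Multiplying by (3 - x + x² + x³ + x⁴) gives running coefficients 9,3,4,13,12,3,7,6 for degrees 0…7.
Multiplying by (1 + x + x⁶) gives running coefficients 9,12,7,17,25,15,19,16 for degrees 0…7.
Finally multiplying by (1 + 2x² + x⁵), the product of all factors after the first has coefficients 9,12,25,41,39,58,81,53 for degrees 0…7.
[x⁷] = 1·53 + 2·81 + 1·58 = 273.

273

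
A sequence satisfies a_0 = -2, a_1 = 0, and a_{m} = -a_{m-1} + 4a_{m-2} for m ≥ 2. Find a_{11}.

The ordinary generating function has denominator 1 + q - 4q^2.
Iterating the recurrence: a_0,…,a_{11} = -2, 0, -8, 8, -40, 72, -232, 520, -1448, 3528, -9320, 23432.

23432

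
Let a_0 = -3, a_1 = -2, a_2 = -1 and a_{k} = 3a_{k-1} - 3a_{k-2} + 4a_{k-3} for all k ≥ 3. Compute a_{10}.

-5816

The ordinary generating function has denominator 1 - 3x + 3x^2 - 4x^3.
Iterating the recurrence: a_0,…,a_{10} = -3, -2, -1, -9, -32, -73, -159, -386, -973, -2397, -5816.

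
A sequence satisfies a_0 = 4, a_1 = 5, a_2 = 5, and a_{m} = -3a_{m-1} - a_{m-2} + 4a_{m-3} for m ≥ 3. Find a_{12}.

-10104

The ordinary generating function has denominator 1 + 3t + t^2 - 4t^3.
Iterating the recurrence: a_0,…,a_{12} = 4, 5, 5, -4, 27, -57, 128, -219, 301, -172, -661, 3359, -10104.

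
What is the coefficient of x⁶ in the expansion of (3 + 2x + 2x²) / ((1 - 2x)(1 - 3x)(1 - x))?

The denominator gives the recurrence a_n = 6a_(n−1) − 11a_(n−2) + 6a_(n−3) for n ≥ 3; the numerator fixes a_0 = 3, a_1 = 20, a_2 = 89.
Iterating: 3, 20, 89, 332, 1133, 3680, 11609, so a_6 = 11609.

11609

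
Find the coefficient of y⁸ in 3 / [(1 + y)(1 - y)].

3

The denominator gives the recurrence a_n = a_(n−2) for n ≥ 2; the numerator fixes a_0 = 3, a_1 = 0.
Iterating: 3, 0, 3, 0, 3, 0, 3, 0, 3, so a_8 = 3.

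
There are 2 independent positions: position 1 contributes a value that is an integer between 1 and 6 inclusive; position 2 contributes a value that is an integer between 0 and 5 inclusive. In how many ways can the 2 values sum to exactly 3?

The generating function for the choices is (x + x² + x³ + x⁴ + x⁵ + x⁶)·(1 + x + x² + x³ + x⁴ + x⁵); the count is [x³].
(x + x² + x³ + x⁴ + x⁵ + x⁶) has coefficients 0,1,1,1 for degrees 0…3.
(1 + x + x² + x³ + x⁴ + x⁵) has coefficients 1,1,1,1 for degrees 0…3.
[x³] = 1·1 + 1·1 + 1·1 = 3.

3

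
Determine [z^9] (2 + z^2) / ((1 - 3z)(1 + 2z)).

24471

The denominator gives the recurrence a_n = a_(n−1) + 6a_(n−2) for n ≥ 3; the numerator fixes a_0 = 2, a_1 = 2, a_2 = 15.
Iterating: 2, 2, 15, 27, 117, 279, 981, 2655, 8541, 24471, so a_9 = 24471.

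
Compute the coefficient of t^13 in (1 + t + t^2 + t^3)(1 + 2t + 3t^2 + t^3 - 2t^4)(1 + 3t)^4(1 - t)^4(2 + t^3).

124

(1 + t + t^2 + t^3) has coefficients 1,1,1,1 for degrees 0…3.
(1 + 2t + 3t^2 + t^3 - 2t^4) has coefficients 1,2,3,1,-2,0,0,0,0,0,0,0,0,0 for degrees 0…13.
Multiplying by (1 + 3t)^4 gives running coefficients 1,14,81,253,469,516,243,-135,-162,0,0,0,0,0 for degrees 0…13.
Multiplying by (1 - t)^4 gives running coefficients 1,10,31,9,-112,-152,62,366,241,-618,-189,513,-162,0 for degrees 0…13.
Finally multiplying by (2 + t^3), the product of all factors after the first has coefficients 2,20,62,19,-214,-273,133,620,330,-1174,-12,1267,-942,-189 for degrees 0…13.
[t^13] = 1·(-189) + 1·(-942) + 1·1267 + 1·(-12) = 124.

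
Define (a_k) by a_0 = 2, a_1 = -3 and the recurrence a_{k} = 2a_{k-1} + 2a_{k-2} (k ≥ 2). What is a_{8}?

The ordinary generating function has denominator 1 - 2q - 2q^2.
Iterating the recurrence: a_0,…,a_{8} = 2, -3, -2, -10, -24, -68, -184, -504, -1376.

-1376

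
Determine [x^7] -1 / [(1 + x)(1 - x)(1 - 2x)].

The denominator gives the recurrence a_n = 2a_(n−1) + a_(n−2) − 2a_(n−3) for n ≥ 3; the numerator fixes a_0 = -1, a_1 = -2, a_2 = -5.
Iterating: -1, -2, -5, -10, -21, -42, -85, -170, so a_7 = -170.

-170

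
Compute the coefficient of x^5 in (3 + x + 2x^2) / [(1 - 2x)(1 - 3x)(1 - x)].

3379

Partial fractions give a closed form: a_n = (-16)·2^n + (16)·3^n + (3)·1^n.
At n = 5: a_5 = 3379.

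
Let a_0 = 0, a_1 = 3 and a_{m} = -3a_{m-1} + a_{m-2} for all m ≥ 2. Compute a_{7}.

3567

The ordinary generating function has denominator 1 + 3x - x^2.
Iterating the recurrence: a_0,…,a_{7} = 0, 3, -9, 30, -99, 327, -1080, 3567.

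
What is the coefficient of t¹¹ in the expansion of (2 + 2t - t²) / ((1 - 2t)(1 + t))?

3755

The denominator gives the recurrence a_n = a_(n−1) + 2a_(n−2) for n ≥ 3; the numerator fixes a_0 = 2, a_1 = 4, a_2 = 7.
Iterating: 2, 4, 7, 15, 29, 59, 117, 235, 469, 939, 1877, 3755, so a_11 = 3755.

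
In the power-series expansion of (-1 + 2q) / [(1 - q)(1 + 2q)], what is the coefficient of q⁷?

171

The denominator gives the recurrence a_n = −a_(n−1) + 2a_(n−2) for n ≥ 3; the numerator fixes a_0 = -1, a_1 = 3, a_2 = -5.
Iterating: -1, 3, -5, 11, -21, 43, -85, 171, so a_7 = 171.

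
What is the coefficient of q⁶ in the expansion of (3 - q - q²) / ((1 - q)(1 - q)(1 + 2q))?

The denominator gives the recurrence a_n = 3a_(n−2) − 2a_(n−3) for n ≥ 3; the numerator fixes a_0 = 3, a_1 = -1, a_2 = 8.
Iterating: 3, -1, 8, -9, 26, -43, 96, so a_6 = 96.

96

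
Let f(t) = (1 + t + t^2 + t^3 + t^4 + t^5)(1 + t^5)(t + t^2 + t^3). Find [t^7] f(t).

(1 + t + t^2 + t^3 + t^4 + t^5) has coefficients 1,1,1,1,1,1 for degrees 0…5.
(1 + t^5) has coefficients 1,0,0,0,0,1,0,0 for degrees 0…7.
Finally multiplying by (t + t^2 + t^3), the product of all factors after the first has coefficients 0,1,1,1,0,0,1,1 for degrees 0…7.
[t^7] = 1·1 + 1·1 + 1·0 + 1·0 + 1·1 + 1·1 = 4.

4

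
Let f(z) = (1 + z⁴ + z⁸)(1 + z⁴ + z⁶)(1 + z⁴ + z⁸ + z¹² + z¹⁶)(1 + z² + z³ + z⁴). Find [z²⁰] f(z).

14

(1 + z⁴ + z⁸) has coefficients 1,0,0,0,1,0,0,0,1 for degrees 0…8.
(1 + z⁴ + z⁶) has coefficients 1,0,0,0,1,0,1,0,0,0,0,0,0,0,0,0,0,0,0,0,0 for degrees 0…20.
Multiplying by (1 + z⁴ + z⁸ + z¹² + z¹⁶) gives running coefficients 1,0,0,0,2,0,1,0,2,0,1,0,2,0,1,0,2,0,1,0,1 for degrees 0…20.
Finally multiplying by (1 + z² + z³ + z⁴), the product of all factors after the first has coefficients 1,0,1,1,3,0,3,2,5,1,4,2,5,1,4,2,5,1,4,2,4 for degrees 0…20.
[z²⁰] = 1·4 + 1·5 + 1·5 = 14.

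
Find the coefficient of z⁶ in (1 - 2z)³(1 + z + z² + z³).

(1 - 2z)³ has coefficients 1,-6,12,-8 for degrees 0…3.
(1 + z + z² + z³) has coefficients 1,1,1,1,0,0,0 for degrees 0…6.
[z⁶] = 1·0 − 6·0 + 12·0 − 8·1 = -8.

-8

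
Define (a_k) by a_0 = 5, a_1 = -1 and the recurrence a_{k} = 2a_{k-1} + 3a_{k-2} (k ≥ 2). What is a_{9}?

19679

The ordinary generating function has denominator 1 - 2q - 3q^2.
Iterating the recurrence: a_0,…,a_{9} = 5, -1, 13, 23, 85, 239, 733, 2183, 6565, 19679.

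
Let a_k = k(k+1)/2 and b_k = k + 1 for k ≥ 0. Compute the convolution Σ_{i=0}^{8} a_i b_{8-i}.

The convolution is the x^8 coefficient of A(x)B(x).
Σ = 0·9 + 1·8 + 3·7 + 6·6 + 10·5 + 15·4 + 21·3 + 28·2 + 36·1 = 330.

330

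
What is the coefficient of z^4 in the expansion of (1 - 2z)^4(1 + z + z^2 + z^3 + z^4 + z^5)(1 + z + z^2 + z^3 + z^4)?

-3

(1 - 2z)^4 has coefficients 1,-8,24,-32,16 for degrees 0…4.
(1 + z + z^2 + z^3 + z^4 + z^5) has coefficients 1,1,1,1,1 for degrees 0…4.
Finally multiplying by (1 + z + z^2 + z^3 + z^4), the product of all factors after the first has coefficients 1,2,3,4,5 for degrees 0…4.
[z^4] = 1·5 − 8·4 + 24·3 − 32·2 + 16·1 = -3.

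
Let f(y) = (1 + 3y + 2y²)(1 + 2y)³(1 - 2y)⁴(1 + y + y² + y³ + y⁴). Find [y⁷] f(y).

(1 + 3y + 2y²) has coefficients 1,3,2 for degrees 0…2.
(1 + 2y)³ has coefficients 1,6,12,8,0,0,0,0 for degrees 0…7.
Multiplying by (1 - 2y)⁴ gives running coefficients 1,-2,-12,24,48,-96,-64,128 for degrees 0…7.
Finally multiplying by (1 + y + y² + y³ + y⁴), the product of all factors after the first has coefficients 1,-1,-13,11,59,-38,-100,40 for degrees 0…7.
[y⁷] = 1·40 + 3·(-100) + 2·(-38) = -336.

-336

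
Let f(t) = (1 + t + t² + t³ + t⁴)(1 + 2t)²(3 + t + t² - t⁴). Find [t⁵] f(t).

37

(1 + t + t² + t³ + t⁴) has coefficients 1,1,1,1,1 for degrees 0…4.
(1 + 2t)² has coefficients 1,4,4,0,0,0 for degrees 0…5.
Finally multiplying by (3 + t + t² - t⁴), the product of all factors after the first has coefficients 3,13,17,8,3,-4 for degrees 0…5.
[t⁵] = 1·(-4) + 1·3 + 1·8 + 1·17 + 1·13 = 37.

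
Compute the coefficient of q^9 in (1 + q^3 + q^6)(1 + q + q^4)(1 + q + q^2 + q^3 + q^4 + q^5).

5

(1 + q^3 + q^6) has coefficients 1,0,0,1,0,0,1 for degrees 0…6.
(1 + q + q^4) has coefficients 1,1,0,0,1,0,0,0,0,0 for degrees 0…9.
Finally multiplying by (1 + q + q^2 + q^3 + q^4 + q^5), the product of all factors after the first has coefficients 1,2,2,2,3,3,2,1,1,1 for degrees 0…9.
[q^9] = 1·1 + 1·2 + 1·2 = 5.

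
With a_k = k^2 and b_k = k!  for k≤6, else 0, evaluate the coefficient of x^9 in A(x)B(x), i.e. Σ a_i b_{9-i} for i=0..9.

9459

Write out a_i and b_{9-i} for i = 0,…,9 and sum the products.
Σ = 0·0 + 1·0 + 4·0 + 9·720 + 16·120 + 25·24 + 36·6 + 49·2 + 64·1 + 81·1 = 9459.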